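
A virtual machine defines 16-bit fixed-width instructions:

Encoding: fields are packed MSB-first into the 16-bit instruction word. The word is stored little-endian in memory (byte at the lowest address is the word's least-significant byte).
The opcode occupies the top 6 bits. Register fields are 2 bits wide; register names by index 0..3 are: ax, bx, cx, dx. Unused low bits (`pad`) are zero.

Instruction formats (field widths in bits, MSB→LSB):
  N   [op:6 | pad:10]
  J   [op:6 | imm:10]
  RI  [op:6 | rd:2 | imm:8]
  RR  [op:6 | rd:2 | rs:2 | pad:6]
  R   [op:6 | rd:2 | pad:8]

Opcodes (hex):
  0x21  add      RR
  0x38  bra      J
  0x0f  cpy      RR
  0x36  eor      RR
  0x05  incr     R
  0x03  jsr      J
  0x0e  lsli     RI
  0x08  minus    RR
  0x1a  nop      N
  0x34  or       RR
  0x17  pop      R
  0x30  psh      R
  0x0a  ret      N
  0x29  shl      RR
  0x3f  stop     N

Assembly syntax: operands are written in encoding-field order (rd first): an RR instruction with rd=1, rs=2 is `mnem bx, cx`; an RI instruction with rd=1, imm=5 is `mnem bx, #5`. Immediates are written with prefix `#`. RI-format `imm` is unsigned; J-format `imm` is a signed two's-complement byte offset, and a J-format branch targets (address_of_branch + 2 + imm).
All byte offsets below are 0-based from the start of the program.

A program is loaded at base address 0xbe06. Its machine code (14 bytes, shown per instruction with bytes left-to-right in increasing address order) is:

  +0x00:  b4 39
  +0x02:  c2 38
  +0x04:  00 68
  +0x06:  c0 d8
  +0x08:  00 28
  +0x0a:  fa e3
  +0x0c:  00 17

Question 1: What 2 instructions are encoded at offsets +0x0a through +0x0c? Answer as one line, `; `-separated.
+0x0a: fa e3 ⇒ word 0xe3fa (little)
  opcode bits[15:10]=0x38: bra/J
  imm: (w>>0)&0x3ff=0x3fa (s10→-6) → #-6
+0x0c: 00 17 ⇒ word 0x1700 (little)
  opcode bits[15:10]=0x5: incr/R
  rd: (w>>8)&0x3=0x3 → dx

bra #-6; incr dx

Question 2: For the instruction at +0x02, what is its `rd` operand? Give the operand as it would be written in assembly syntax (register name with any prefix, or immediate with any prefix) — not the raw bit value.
ax

[02] c2 38 → 0x38c2
  top 6b → 0xe → lsli [RI]
  rd: (w>>8)&0x3=0x0 → ax
  imm: (w>>0)&0xff=0xc2 → #194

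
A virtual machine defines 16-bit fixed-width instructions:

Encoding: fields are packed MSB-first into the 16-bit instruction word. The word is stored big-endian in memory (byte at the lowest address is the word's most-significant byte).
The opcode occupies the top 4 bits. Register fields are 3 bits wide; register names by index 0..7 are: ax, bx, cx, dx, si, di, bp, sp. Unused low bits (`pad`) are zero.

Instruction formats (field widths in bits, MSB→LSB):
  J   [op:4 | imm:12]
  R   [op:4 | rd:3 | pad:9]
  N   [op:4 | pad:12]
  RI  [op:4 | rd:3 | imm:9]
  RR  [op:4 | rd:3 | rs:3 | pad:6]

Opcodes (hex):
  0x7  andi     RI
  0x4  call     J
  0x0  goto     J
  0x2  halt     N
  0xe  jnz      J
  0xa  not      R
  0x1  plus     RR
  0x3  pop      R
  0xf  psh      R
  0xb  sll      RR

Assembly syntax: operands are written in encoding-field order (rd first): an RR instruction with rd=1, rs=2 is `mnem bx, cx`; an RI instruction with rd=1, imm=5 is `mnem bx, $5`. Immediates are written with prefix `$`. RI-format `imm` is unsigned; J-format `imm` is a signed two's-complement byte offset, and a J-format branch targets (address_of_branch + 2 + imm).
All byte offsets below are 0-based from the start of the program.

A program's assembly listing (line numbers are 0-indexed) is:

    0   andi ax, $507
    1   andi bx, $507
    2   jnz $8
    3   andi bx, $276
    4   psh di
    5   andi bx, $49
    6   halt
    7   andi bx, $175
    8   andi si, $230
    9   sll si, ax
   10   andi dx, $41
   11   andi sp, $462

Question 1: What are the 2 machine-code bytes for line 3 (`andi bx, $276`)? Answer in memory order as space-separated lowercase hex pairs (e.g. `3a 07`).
3. andi fields op=0x7:4|rd=1:3|imm=276:9 → word 7314h → 73 14

73 14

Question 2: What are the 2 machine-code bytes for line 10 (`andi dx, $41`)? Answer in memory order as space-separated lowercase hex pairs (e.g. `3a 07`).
76 29

line 10 (andi): pack op=0x7:4|rd=3:3|imm=41:9 = 0x7629; big→ 76 29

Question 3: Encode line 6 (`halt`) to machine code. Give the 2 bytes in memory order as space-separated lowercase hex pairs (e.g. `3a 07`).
line 6 (halt): pack op=0x2:4|pad=0:12 = 0x2000; big→ 20 00

20 00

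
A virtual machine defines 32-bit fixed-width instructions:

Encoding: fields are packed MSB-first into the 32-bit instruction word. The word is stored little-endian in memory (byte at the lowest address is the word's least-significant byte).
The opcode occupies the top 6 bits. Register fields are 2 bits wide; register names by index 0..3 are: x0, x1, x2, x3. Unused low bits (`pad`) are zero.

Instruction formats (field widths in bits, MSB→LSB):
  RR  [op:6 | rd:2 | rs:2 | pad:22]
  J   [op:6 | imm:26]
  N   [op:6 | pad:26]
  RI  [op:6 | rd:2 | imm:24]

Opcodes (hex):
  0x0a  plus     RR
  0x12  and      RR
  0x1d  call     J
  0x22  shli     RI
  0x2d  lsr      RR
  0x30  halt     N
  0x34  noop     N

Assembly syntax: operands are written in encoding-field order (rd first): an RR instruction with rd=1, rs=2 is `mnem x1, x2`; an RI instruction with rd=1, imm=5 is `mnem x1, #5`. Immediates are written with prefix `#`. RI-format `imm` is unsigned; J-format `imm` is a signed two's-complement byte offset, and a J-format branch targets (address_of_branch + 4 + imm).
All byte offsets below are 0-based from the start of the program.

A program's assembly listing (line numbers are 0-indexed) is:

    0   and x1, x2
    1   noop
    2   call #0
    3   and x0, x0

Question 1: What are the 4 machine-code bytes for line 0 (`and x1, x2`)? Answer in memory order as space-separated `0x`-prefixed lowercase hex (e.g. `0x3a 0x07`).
L0: and op=0x12:6|rd=1:2|rs=2:2|pad=0:22 ⇒ 0x49800000 ⇒ little 00 00 80 49

0x00 0x00 0x80 0x49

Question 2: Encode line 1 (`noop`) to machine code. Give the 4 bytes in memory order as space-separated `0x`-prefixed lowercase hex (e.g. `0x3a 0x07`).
0x00 0x00 0x00 0xd0

L1: noop op=0x34:6|pad=0:26 ⇒ 0xd0000000 ⇒ little 00 00 00 d0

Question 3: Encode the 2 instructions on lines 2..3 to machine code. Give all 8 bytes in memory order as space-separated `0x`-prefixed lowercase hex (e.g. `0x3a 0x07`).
0x00 0x00 0x00 0x74 0x00 0x00 0x00 0x48

line 2 (call): pack op=0x1d:6|imm=0:26 = 0x74000000; little→ 00 00 00 74
line 3 (and): pack op=0x12:6|rd=0:2|rs=0:2|pad=0:22 = 0x48000000; little→ 00 00 00 48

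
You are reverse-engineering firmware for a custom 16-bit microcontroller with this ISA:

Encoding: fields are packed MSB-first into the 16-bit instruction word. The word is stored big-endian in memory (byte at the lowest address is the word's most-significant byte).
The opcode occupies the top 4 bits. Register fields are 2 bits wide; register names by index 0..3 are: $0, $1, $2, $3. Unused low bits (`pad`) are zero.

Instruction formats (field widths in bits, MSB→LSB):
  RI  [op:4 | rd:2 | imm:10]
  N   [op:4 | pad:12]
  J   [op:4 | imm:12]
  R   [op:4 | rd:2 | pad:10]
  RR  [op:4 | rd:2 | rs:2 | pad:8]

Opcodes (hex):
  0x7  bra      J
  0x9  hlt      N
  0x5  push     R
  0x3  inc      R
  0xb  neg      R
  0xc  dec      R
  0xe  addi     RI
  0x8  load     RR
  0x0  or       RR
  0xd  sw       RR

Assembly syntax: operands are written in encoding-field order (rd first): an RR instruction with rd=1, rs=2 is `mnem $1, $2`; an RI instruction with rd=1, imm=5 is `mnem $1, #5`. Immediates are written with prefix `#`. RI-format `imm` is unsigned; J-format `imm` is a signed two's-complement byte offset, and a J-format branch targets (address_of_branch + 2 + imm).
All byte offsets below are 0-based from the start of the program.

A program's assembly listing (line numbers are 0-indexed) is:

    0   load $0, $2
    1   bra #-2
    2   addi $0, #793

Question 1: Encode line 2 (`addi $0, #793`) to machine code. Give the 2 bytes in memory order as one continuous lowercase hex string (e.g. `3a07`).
e319

line 2 (addi): pack op=0xe:4|rd=0:2|imm=793:10 = 0xe319; big→ e3 19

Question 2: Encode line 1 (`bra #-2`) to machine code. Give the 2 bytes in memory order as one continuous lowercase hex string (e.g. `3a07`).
7ffe

1. bra fields op=0x7:4|imm=-2:12 → word 7ffeh → 7f fe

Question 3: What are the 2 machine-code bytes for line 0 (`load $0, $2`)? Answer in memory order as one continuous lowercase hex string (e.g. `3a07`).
line 0 (load): pack op=0x8:4|rd=0:2|rs=2:2|pad=0:8 = 0x8200; big→ 82 00

8200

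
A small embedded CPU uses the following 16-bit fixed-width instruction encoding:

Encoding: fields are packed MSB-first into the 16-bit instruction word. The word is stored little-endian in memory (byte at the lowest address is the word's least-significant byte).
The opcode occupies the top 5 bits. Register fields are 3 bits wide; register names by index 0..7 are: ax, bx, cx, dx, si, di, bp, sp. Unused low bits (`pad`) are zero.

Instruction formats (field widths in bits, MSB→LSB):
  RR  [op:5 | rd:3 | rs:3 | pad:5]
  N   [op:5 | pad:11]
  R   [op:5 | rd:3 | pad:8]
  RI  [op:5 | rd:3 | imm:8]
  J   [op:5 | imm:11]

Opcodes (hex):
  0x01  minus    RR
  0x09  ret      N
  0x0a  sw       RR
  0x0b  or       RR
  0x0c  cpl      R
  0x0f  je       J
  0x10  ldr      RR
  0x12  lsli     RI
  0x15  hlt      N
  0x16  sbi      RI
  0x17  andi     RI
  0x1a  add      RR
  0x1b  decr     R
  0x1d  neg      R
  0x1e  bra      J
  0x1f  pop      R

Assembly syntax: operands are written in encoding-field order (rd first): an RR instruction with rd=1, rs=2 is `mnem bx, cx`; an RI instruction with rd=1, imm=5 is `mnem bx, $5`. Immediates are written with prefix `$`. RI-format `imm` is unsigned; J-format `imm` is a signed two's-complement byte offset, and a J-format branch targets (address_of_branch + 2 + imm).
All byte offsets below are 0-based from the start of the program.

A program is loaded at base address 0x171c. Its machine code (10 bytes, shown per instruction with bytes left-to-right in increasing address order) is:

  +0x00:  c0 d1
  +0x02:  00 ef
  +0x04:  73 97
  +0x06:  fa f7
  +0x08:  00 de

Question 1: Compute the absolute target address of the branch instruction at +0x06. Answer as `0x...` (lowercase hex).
0x171e

+0x06: fa f7 ⇒ word 0xf7fa (little)
  opcode bits[15:11]=0x1e: bra/J
  imm: (w>>0)&0x7ff=0x7fa (s11→-6) → $-6
  target = base 0x171c + off 0x06 + 2 + imm -6 = 0x171e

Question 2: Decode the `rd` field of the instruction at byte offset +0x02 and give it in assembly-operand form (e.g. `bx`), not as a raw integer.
off 0x02: read 00 ef as little → 0xef00
  op=0xef00>>11=0x1d ⇒ neg (R)
  rd: (w>>8)&0x7=0x7 → sp

sp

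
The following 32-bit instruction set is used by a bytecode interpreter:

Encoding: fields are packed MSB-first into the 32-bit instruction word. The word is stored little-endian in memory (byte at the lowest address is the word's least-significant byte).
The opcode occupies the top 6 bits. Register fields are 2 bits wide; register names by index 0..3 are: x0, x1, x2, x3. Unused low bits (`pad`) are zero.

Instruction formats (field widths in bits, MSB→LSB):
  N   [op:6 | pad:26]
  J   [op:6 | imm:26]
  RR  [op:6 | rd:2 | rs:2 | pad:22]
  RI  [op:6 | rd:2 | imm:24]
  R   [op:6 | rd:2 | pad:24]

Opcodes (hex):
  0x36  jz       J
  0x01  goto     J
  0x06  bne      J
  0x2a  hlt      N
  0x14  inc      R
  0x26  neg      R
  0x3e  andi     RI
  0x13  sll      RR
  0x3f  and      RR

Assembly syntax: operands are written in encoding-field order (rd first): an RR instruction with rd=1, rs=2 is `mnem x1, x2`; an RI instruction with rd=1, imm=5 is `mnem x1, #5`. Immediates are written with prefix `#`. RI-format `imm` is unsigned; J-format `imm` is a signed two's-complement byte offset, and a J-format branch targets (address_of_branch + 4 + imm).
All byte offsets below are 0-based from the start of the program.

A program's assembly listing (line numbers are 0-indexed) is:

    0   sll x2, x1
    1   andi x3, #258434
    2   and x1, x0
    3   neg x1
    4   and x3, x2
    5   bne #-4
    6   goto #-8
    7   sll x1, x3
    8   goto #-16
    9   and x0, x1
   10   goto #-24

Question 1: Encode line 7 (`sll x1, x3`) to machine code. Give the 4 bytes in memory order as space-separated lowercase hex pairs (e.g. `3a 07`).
line 7 (sll): pack op=0x13:6|rd=1:2|rs=3:2|pad=0:22 = 0x4dc00000; little→ 00 00 c0 4d

00 00 c0 4d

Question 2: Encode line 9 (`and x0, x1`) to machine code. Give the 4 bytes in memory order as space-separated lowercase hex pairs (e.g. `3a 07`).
00 00 40 fc

line 9 (and): pack op=0x3f:6|rd=0:2|rs=1:2|pad=0:22 = 0xfc400000; little→ 00 00 40 fc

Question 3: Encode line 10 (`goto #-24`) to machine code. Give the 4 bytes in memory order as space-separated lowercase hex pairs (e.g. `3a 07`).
10. goto fields op=0x1:6|imm=-24:26 → word 07ffffe8h → e8 ff ff 07

e8 ff ff 07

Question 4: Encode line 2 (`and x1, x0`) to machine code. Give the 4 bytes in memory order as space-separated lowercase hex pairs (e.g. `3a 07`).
L2: and op=0x3f:6|rd=1:2|rs=0:2|pad=0:22 ⇒ 0xfd000000 ⇒ little 00 00 00 fd

00 00 00 fd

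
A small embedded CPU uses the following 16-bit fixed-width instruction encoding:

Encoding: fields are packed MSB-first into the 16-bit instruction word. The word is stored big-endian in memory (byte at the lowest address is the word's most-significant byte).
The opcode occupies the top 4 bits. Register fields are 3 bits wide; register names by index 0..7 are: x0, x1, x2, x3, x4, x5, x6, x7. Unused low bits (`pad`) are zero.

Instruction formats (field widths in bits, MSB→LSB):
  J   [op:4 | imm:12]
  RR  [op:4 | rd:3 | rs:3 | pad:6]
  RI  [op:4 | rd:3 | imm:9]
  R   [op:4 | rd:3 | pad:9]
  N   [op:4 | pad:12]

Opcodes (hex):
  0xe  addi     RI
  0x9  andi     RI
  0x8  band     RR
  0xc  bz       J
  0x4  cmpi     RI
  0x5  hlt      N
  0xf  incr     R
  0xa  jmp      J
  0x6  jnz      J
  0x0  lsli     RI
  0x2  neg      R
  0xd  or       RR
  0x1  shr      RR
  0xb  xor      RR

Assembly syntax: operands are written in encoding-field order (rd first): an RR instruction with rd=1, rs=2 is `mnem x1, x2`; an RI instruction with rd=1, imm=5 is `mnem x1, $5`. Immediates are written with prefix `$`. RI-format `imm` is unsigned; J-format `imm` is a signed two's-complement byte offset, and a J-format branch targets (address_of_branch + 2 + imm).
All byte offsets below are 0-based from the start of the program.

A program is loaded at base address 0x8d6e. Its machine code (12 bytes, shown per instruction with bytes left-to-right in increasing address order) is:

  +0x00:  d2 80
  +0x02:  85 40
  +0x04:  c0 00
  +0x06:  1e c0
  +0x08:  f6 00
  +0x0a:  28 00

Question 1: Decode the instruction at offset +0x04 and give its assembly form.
bz $0

[04] c0 00 → 0xc000
  top 4b → 0xc → bz [J]
  imm: (w>>0)&0xfff=0x0 → $0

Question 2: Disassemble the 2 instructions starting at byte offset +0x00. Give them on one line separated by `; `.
or x1, x2; band x2, x5

[00] d2 80 → 0xd280
  opcode bits[15:12]=0xd: or/RR
  rd@[11:9]=0x1 ⇒ x1
  rs@[8:6]=0x2 ⇒ x2
[02] 85 40 → 0x8540
  opcode bits[15:12]=0x8: band/RR
  rd@[11:9]=0x2 ⇒ x2
  rs@[8:6]=0x5 ⇒ x5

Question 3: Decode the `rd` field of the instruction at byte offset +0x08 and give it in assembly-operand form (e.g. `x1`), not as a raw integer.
x3

+0x08: f6 00 ⇒ word 0xf600 (big)
  opcode bits[15:12]=0xf: incr/R
  rd@[11:9]=0x3 ⇒ x3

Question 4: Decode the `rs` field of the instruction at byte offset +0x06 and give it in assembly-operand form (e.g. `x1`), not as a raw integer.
x3

off 0x06: read 1e c0 as big → 0x1ec0
  op=0x1ec0>>12=0x1 ⇒ shr (RR)
  rd: (w>>9)&0x7=0x7 → x7
  rs: (w>>6)&0x7=0x3 → x3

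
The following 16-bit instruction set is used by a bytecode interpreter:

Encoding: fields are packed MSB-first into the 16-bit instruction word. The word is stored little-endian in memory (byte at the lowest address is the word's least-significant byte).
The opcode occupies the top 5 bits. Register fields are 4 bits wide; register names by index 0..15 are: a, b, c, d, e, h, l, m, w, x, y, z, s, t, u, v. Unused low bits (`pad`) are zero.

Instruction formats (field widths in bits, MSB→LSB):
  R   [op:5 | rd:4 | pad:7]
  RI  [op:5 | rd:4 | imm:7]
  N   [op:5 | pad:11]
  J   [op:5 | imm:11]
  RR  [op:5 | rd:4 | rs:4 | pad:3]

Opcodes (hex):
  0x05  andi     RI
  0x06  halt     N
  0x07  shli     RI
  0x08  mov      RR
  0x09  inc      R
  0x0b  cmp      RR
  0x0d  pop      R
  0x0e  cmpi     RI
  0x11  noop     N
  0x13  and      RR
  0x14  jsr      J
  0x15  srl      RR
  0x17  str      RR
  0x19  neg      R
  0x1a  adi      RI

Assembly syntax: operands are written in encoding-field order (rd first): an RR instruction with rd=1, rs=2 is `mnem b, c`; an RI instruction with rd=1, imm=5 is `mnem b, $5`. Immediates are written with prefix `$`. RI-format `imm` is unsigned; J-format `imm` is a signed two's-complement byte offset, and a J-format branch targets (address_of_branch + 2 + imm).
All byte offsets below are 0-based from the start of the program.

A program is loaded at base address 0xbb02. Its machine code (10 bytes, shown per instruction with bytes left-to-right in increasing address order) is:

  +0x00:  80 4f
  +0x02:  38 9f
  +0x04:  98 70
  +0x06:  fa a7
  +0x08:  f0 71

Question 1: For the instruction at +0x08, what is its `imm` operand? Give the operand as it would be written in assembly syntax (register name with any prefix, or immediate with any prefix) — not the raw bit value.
+0x08: f0 71 ⇒ word 0x71f0 (little)
  op=0x71f0>>11=0xe ⇒ cmpi (RI)
  rd@[10:7]=0x3 ⇒ d
  imm@[6:0]=0x70 ⇒ $112

$112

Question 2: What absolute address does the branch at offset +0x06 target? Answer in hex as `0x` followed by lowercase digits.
@+06  little-endian(fa a7) = 0xa7fa
  top 5b → 0x14 → jsr [J]
  imm: (w>>0)&0x7ff=0x7fa (s11→-6) → $-6
  target = base 0xbb02 + off 0x06 + 2 + imm -6 = 0xbb04

0xbb04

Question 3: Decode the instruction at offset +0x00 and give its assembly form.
inc v

[00] 80 4f → 0x4f80
  op=0x4f80>>11=0x9 ⇒ inc (R)
  rd: (w>>7)&0xf=0xf → v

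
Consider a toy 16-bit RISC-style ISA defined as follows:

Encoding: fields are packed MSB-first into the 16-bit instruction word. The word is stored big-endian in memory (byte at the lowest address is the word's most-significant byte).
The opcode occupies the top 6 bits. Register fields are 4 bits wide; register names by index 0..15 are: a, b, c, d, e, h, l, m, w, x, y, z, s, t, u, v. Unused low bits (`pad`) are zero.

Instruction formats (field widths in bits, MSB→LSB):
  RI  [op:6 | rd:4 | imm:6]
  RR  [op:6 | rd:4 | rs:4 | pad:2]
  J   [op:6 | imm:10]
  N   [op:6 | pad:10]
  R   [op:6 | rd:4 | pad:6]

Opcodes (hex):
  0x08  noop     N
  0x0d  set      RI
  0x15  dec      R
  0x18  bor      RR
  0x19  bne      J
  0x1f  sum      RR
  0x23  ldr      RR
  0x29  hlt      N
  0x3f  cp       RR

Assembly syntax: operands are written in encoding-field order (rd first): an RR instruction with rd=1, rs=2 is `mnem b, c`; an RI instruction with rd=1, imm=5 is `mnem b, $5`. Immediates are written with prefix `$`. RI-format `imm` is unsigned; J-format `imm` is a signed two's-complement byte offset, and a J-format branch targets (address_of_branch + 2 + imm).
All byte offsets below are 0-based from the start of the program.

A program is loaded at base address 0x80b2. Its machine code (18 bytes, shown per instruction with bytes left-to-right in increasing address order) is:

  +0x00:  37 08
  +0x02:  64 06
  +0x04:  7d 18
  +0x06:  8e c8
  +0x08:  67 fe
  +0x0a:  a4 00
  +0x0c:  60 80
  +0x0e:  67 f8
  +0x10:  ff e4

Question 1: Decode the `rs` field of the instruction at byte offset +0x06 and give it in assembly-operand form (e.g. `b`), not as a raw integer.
c

[06] 8e c8 → 0x8ec8
  top 6b → 0x23 → ldr [RR]
  [9:6] rd=11 = z
  [5:2] rs=2 = c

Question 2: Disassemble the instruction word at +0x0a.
+0x0a: a4 00 ⇒ word 0xa400 (big)
  top 6b → 0x29 → hlt [N]

hlt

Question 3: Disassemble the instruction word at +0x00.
@+00  big-endian(37 08) = 0x3708
  opcode bits[15:10]=0xd: set/RI
  rd: (w>>6)&0xf=0xc → s
  imm: (w>>0)&0x3f=0x8 → $8

set s, $8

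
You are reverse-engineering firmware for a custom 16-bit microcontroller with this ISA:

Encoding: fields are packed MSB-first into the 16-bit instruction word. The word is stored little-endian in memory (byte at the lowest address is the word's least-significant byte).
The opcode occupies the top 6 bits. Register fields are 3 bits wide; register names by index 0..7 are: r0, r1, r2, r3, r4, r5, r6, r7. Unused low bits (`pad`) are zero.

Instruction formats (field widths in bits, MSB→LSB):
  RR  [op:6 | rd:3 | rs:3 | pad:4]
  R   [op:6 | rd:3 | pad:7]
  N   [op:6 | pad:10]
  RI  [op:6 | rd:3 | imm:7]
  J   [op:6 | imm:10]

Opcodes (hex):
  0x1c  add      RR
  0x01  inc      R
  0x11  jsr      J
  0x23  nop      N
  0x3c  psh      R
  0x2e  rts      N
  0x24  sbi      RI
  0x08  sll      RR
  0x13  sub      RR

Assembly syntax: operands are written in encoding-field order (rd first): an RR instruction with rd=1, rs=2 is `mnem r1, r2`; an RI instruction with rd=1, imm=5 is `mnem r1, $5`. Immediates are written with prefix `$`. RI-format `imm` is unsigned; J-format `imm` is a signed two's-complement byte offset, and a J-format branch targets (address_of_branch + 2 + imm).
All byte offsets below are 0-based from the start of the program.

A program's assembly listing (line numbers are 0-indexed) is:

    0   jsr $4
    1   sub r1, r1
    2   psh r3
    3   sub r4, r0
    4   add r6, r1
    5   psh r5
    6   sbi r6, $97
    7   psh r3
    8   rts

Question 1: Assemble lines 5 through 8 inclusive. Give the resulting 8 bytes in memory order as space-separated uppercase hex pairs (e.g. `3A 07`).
5. psh fields op=0x3c:6|rd=5:3|pad=0:7 → word f280h → 80 f2
6. sbi fields op=0x24:6|rd=6:3|imm=97:7 → word 9361h → 61 93
7. psh fields op=0x3c:6|rd=3:3|pad=0:7 → word f180h → 80 f1
8. rts fields op=0x2e:6|pad=0:10 → word b800h → 00 b8

80 F2 61 93 80 F1 00 B8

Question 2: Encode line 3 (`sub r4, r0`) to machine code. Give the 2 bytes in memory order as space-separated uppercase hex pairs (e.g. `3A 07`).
L3: sub op=0x13:6|rd=4:3|rs=0:3|pad=0:4 ⇒ 0x4e00 ⇒ little 00 4e

00 4E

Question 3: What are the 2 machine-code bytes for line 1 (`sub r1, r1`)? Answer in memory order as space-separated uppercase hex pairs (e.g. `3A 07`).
90 4C

1. sub fields op=0x13:6|rd=1:3|rs=1:3|pad=0:4 → word 4c90h → 90 4c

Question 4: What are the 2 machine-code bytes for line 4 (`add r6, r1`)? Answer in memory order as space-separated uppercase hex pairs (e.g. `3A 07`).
line 4 (add): pack op=0x1c:6|rd=6:3|rs=1:3|pad=0:4 = 0x7310; little→ 10 73

10 73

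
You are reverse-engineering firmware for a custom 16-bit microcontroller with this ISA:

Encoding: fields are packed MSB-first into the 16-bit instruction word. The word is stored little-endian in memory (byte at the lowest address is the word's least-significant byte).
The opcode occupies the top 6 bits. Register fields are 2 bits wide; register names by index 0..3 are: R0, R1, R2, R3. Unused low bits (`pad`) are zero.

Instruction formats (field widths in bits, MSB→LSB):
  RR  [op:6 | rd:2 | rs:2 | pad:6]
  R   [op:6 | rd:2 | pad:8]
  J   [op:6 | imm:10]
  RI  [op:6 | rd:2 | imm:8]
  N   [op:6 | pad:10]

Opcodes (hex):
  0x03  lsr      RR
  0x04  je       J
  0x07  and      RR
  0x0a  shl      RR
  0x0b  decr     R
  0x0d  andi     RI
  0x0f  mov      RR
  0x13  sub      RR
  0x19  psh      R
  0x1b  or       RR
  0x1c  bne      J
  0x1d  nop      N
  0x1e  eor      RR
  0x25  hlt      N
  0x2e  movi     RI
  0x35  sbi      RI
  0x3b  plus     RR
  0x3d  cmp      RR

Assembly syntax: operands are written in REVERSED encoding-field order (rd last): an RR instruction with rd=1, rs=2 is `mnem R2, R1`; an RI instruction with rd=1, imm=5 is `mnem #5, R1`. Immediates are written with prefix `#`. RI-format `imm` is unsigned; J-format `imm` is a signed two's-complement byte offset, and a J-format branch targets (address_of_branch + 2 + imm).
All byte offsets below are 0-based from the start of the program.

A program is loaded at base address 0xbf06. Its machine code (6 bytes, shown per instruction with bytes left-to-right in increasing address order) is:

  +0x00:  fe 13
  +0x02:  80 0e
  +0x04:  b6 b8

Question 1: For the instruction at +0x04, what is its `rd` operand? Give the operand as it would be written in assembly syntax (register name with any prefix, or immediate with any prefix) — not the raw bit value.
@+04  little-endian(b6 b8) = 0xb8b6
  opcode bits[15:10]=0x2e: movi/RI
  rd: (w>>8)&0x3=0x0 → R0
  imm: (w>>0)&0xff=0xb6 → #182

R0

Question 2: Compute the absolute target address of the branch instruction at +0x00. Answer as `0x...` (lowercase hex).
0xbf06

[00] fe 13 → 0x13fe
  op=0x13fe>>10=0x4 ⇒ je (J)
  imm: (w>>0)&0x3ff=0x3fe (s10→-2) → #-2
  target = base 0xbf06 + off 0x00 + 2 + imm -2 = 0xbf06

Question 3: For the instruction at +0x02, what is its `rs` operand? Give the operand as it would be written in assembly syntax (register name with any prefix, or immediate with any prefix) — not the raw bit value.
R2

off 0x02: read 80 0e as little → 0x0e80
  top 6b → 0x3 → lsr [RR]
  rd@[9:8]=0x2 ⇒ R2
  rs@[7:6]=0x2 ⇒ R2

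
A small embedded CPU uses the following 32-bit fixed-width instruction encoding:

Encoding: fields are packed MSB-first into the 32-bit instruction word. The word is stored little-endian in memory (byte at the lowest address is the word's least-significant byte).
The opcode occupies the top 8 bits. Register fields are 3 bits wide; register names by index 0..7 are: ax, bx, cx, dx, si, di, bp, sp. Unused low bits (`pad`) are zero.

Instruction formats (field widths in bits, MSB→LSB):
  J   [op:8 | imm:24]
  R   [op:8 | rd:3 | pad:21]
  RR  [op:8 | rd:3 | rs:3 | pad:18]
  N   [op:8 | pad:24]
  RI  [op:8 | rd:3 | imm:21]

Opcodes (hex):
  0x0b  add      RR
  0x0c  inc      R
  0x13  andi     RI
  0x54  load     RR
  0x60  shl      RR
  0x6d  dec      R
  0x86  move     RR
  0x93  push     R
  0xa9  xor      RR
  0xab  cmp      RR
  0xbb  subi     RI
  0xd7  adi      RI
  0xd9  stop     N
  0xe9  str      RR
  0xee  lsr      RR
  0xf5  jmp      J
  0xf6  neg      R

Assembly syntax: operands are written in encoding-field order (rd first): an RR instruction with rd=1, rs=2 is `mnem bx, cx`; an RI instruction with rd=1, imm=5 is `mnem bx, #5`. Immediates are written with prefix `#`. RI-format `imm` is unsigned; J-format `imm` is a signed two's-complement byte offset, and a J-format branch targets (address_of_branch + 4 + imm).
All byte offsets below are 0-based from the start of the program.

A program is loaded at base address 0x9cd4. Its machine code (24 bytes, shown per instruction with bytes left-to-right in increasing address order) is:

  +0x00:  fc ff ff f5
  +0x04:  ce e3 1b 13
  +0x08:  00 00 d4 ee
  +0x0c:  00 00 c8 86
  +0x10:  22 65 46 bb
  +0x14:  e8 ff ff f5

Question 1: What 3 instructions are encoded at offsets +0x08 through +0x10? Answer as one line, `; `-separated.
@+08  little-endian(00 00 d4 ee) = 0xeed40000
  op=0xeed40000>>24=0xee ⇒ lsr (RR)
  rd: (w>>21)&0x7=0x6 → bp
  rs: (w>>18)&0x7=0x5 → di
@+0c  little-endian(00 00 c8 86) = 0x86c80000
  op=0x86c80000>>24=0x86 ⇒ move (RR)
  rd: (w>>21)&0x7=0x6 → bp
  rs: (w>>18)&0x7=0x2 → cx
@+10  little-endian(22 65 46 bb) = 0xbb466522
  op=0xbb466522>>24=0xbb ⇒ subi (RI)
  rd: (w>>21)&0x7=0x2 → cx
  imm: (w>>0)&0x1fffff=0x66522 → #419106

lsr bp, di; move bp, cx; subi cx, #419106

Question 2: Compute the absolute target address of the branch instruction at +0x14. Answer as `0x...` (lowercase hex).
0x9cd4

[14] e8 ff ff f5 → 0xf5ffffe8
  top 8b → 0xf5 → jmp [J]
  imm: (w>>0)&0xffffff=0xffffe8 (s24→-24) → #-24
  target = base 0x9cd4 + off 0x14 + 4 + imm -24 = 0x9cd4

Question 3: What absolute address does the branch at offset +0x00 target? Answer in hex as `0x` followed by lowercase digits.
off 0x00: read fc ff ff f5 as little → 0xf5fffffc
  top 8b → 0xf5 → jmp [J]
  [23:0] imm=16777212 (s24→-4) = #-4
  target = base 0x9cd4 + off 0x00 + 4 + imm -4 = 0x9cd4

0x9cd4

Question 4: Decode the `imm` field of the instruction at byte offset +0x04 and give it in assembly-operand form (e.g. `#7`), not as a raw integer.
#1827790

+0x04: ce e3 1b 13 ⇒ word 0x131be3ce (little)
  opcode bits[31:24]=0x13: andi/RI
  rd@[23:21]=0x0 ⇒ ax
  imm@[20:0]=0x1be3ce ⇒ #1827790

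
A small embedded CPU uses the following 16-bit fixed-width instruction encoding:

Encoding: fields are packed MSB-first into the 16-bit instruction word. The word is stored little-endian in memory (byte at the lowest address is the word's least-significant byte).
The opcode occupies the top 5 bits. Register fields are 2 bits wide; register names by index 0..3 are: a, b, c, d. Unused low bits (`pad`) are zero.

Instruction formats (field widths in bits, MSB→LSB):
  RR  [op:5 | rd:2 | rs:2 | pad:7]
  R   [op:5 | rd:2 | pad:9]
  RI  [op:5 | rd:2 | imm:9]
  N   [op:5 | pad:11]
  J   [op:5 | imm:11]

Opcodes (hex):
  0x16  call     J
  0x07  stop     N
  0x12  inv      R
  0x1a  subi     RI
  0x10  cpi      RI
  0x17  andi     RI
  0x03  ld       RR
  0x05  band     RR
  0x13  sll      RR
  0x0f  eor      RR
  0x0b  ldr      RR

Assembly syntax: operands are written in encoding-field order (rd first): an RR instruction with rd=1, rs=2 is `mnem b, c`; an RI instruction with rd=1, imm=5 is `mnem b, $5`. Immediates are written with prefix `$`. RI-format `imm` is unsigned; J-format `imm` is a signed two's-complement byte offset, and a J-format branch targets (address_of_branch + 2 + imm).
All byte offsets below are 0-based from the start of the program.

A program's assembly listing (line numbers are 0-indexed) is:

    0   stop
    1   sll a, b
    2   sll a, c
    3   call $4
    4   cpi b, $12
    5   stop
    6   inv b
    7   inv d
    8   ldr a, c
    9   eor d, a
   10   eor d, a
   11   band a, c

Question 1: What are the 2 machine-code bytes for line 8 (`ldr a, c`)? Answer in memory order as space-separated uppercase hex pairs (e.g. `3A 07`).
L8: ldr op=0xb:5|rd=0:2|rs=2:2|pad=0:7 ⇒ 0x5900 ⇒ little 00 59

00 59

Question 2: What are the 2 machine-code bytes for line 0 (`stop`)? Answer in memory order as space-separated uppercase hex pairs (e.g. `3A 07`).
00 38

L0: stop op=0x7:5|pad=0:11 ⇒ 0x3800 ⇒ little 00 38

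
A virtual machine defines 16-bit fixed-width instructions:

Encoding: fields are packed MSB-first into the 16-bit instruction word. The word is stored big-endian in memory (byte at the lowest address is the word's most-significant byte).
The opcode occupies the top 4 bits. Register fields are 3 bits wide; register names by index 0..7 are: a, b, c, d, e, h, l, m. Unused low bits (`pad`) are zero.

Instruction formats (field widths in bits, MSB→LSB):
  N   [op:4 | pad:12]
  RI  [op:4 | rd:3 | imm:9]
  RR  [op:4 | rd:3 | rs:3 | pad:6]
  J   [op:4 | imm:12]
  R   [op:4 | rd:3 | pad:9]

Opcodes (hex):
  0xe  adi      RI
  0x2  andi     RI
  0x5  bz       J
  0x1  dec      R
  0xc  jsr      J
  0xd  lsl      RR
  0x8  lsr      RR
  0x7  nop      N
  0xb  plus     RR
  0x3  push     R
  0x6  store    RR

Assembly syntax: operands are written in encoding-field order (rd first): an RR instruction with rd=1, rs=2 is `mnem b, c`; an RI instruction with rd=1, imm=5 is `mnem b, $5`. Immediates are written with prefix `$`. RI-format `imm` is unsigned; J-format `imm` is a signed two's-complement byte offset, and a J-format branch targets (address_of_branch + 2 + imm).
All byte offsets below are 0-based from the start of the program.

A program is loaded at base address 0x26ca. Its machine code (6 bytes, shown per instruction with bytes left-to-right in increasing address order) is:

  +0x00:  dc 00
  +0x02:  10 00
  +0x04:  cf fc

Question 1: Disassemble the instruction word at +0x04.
jsr $-4

@+04  big-endian(cf fc) = 0xcffc
  top 4b → 0xc → jsr [J]
  imm: (w>>0)&0xfff=0xffc (s12→-4) → $-4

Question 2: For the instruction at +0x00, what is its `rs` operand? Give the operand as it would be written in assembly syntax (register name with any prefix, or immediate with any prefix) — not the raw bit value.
+0x00: dc 00 ⇒ word 0xdc00 (big)
  opcode bits[15:12]=0xd: lsl/RR
  [11:9] rd=6 = l
  [8:6] rs=0 = a

a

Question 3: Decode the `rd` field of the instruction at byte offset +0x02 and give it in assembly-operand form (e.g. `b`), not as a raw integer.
[02] 10 00 → 0x1000
  opcode bits[15:12]=0x1: dec/R
  [11:9] rd=0 = a

a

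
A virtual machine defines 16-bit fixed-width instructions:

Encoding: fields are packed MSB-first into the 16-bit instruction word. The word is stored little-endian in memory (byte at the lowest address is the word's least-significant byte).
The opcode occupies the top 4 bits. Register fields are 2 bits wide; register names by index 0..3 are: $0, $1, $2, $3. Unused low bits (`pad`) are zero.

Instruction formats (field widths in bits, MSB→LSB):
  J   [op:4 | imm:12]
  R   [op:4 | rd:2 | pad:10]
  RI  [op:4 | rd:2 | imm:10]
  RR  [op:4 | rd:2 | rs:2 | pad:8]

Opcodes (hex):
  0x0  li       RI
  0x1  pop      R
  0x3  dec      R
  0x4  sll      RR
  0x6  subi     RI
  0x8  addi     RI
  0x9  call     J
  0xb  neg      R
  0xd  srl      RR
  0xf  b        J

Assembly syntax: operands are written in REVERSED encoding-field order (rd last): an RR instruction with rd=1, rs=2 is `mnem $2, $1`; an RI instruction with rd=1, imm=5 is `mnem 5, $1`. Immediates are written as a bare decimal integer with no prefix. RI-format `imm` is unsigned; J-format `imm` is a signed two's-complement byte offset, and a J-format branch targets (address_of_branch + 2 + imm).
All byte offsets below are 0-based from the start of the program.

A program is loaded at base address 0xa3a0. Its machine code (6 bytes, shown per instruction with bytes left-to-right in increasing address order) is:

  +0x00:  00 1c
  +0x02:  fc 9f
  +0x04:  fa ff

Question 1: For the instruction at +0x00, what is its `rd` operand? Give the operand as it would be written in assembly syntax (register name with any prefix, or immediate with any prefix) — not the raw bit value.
off 0x00: read 00 1c as little → 0x1c00
  top 4b → 0x1 → pop [R]
  rd@[11:10]=0x3 ⇒ $3

$3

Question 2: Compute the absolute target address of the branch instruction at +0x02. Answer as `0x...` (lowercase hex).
+0x02: fc 9f ⇒ word 0x9ffc (little)
  op=0x9ffc>>12=0x9 ⇒ call (J)
  imm: (w>>0)&0xfff=0xffc (s12→-4) → -4
  target = base 0xa3a0 + off 0x02 + 2 + imm -4 = 0xa3a0

0xa3a0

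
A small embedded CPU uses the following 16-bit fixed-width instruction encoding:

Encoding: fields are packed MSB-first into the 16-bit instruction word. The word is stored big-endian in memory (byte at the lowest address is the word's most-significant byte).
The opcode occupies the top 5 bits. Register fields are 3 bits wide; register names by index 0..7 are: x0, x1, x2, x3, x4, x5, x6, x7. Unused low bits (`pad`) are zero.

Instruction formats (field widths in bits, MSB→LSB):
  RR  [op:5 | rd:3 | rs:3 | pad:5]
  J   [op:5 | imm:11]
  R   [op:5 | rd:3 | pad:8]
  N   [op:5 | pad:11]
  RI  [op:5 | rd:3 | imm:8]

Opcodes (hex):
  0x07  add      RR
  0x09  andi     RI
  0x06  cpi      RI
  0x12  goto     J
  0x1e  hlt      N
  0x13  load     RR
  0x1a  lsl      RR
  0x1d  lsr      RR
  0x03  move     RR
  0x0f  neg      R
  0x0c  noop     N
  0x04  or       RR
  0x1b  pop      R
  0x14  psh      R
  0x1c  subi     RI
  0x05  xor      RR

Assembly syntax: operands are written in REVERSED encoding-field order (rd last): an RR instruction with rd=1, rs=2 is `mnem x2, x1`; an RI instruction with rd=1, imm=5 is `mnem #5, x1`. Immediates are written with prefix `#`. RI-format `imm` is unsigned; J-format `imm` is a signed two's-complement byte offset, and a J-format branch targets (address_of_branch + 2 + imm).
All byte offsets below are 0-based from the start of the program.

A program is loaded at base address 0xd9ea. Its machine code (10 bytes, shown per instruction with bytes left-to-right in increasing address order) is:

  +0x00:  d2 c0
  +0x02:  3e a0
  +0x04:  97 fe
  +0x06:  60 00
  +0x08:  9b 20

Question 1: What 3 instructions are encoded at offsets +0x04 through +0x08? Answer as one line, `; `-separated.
[04] 97 fe → 0x97fe
  top 5b → 0x12 → goto [J]
  imm@[10:0]=0x7fe (s11→-2) ⇒ #-2
[06] 60 00 → 0x6000
  top 5b → 0xc → noop [N]
[08] 9b 20 → 0x9b20
  top 5b → 0x13 → load [RR]
  rd@[10:8]=0x3 ⇒ x3
  rs@[7:5]=0x1 ⇒ x1

goto #-2; noop; load x1, x3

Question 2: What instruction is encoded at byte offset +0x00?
off 0x00: read d2 c0 as big → 0xd2c0
  opcode bits[15:11]=0x1a: lsl/RR
  rd: (w>>8)&0x7=0x2 → x2
  rs: (w>>5)&0x7=0x6 → x6

lsl x6, x2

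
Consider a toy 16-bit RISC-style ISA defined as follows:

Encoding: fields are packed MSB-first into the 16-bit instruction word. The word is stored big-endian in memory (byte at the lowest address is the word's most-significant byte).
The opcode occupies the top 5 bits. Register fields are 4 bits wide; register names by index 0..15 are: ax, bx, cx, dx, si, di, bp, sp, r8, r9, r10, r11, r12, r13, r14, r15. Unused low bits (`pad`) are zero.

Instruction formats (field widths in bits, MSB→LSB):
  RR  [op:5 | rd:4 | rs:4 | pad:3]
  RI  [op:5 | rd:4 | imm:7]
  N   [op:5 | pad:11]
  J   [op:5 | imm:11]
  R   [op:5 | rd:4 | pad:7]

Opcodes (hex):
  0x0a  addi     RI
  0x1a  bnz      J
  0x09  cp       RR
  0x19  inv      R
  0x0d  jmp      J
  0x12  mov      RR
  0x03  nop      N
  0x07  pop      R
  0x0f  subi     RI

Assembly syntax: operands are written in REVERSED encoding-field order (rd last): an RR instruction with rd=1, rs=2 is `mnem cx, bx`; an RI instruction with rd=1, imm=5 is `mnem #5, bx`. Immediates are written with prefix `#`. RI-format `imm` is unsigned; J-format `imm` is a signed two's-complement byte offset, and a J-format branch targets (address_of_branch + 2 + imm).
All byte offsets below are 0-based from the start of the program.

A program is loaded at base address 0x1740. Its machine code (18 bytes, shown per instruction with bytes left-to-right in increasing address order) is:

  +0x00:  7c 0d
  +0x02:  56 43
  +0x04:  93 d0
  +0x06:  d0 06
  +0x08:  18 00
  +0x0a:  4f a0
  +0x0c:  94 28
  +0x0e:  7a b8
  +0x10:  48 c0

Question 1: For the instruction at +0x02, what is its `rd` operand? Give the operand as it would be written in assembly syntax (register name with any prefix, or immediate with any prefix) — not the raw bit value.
r12

+0x02: 56 43 ⇒ word 0x5643 (big)
  opcode bits[15:11]=0xa: addi/RI
  rd@[10:7]=0xc ⇒ r12
  imm@[6:0]=0x43 ⇒ #67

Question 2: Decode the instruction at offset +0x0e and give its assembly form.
subi #56, di

+0x0e: 7a b8 ⇒ word 0x7ab8 (big)
  opcode bits[15:11]=0xf: subi/RI
  rd@[10:7]=0x5 ⇒ di
  imm@[6:0]=0x38 ⇒ #56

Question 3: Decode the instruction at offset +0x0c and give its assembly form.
+0x0c: 94 28 ⇒ word 0x9428 (big)
  top 5b → 0x12 → mov [RR]
  [10:7] rd=8 = r8
  [6:3] rs=5 = di

mov di, r8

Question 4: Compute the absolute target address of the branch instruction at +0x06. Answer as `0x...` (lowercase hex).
+0x06: d0 06 ⇒ word 0xd006 (big)
  opcode bits[15:11]=0x1a: bnz/J
  imm@[10:0]=0x6 ⇒ #6
  target = base 0x1740 + off 0x06 + 2 + imm 6 = 0x174e

0x174e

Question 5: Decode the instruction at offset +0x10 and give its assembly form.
cp r8, bx

[10] 48 c0 → 0x48c0
  top 5b → 0x9 → cp [RR]
  [10:7] rd=1 = bx
  [6:3] rs=8 = r8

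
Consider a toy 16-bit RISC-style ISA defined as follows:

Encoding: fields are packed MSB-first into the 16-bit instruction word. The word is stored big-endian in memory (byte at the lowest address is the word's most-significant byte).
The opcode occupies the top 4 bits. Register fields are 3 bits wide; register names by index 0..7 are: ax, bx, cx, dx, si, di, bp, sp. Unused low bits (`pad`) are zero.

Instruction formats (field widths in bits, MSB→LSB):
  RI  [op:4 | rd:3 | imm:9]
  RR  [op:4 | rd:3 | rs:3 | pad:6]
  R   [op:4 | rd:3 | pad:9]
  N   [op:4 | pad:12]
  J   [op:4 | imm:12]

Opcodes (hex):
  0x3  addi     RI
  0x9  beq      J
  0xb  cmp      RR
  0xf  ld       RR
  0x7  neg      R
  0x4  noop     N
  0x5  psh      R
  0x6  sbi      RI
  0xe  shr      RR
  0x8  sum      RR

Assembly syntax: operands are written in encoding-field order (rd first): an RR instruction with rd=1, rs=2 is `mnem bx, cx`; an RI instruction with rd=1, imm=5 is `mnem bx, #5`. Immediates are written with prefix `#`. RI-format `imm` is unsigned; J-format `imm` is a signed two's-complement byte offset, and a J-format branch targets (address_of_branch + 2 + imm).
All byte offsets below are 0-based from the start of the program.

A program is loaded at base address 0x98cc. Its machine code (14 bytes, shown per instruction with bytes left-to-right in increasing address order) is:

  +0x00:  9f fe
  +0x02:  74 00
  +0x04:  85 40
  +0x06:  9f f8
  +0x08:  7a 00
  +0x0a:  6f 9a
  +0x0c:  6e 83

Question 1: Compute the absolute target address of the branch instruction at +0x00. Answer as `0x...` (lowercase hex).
0x98cc

[00] 9f fe → 0x9ffe
  op=0x9ffe>>12=0x9 ⇒ beq (J)
  imm: (w>>0)&0xfff=0xffe (s12→-2) → #-2
  target = base 0x98cc + off 0x00 + 2 + imm -2 = 0x98cc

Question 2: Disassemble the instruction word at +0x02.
neg cx

[02] 74 00 → 0x7400
  top 4b → 0x7 → neg [R]
  rd@[11:9]=0x2 ⇒ cx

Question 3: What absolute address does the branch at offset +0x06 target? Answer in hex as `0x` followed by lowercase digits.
off 0x06: read 9f f8 as big → 0x9ff8
  op=0x9ff8>>12=0x9 ⇒ beq (J)
  imm@[11:0]=0xff8 (s12→-8) ⇒ #-8
  target = base 0x98cc + off 0x06 + 2 + imm -8 = 0x98cc

0x98cc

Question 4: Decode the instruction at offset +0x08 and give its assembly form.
+0x08: 7a 00 ⇒ word 0x7a00 (big)
  top 4b → 0x7 → neg [R]
  [11:9] rd=5 = di

neg di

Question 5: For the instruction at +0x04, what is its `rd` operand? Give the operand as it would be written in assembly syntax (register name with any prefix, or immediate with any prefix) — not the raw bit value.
cx

off 0x04: read 85 40 as big → 0x8540
  opcode bits[15:12]=0x8: sum/RR
  rd: (w>>9)&0x7=0x2 → cx
  rs: (w>>6)&0x7=0x5 → di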